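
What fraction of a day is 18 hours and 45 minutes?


Total minutes: 18×60 + 45 = 1125
Day = 24×60 = 1440 minutes
Fraction = 1125/1440 ≈ 0.7813
As a percentage: 1125/1440 × 100 ≈ 78.13%

0.7813 (78.13%)


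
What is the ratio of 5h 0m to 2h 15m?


Duration 1: 300 minutes
Duration 2: 135 minutes
Ratio = 300:135
GCD = 15
Simplified = 20:9
As a decimal: 20/9 ≈ 2.22

20:9 (2.22)


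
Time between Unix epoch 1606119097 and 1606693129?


Difference = 1606693129 - 1606119097 = 574032 seconds
In hours: 574032 / 3600 ≈ 159.5
In days: 574032 / 86400 ≈ 6.64

574032 seconds (159.5 hours / 6.64 days)


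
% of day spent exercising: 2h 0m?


8.3%

Time: 120 minutes
Day: 1440 minutes
Percentage = (120/1440) × 100 ≈ 8.3%


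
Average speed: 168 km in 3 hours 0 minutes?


56.0 km/h

Distance: 168 km
Time: 3 hours
Speed = 168 / 3 = 56.0 km/h


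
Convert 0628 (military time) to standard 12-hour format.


Hour: 6
6 < 12 → AM

6:28 AM


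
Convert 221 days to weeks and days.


Weeks: 221 ÷ 7 = 31 remainder 4

31 weeks 4 days


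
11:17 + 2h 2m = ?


Start: 677 minutes from midnight
Add: 122 minutes
Total: 799 minutes
Hours: 799 ÷ 60 = 13 remainder 19

13:19


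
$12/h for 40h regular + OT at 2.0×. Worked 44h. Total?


$576.00

Regular: 40h × $12 = $480.00
Overtime: 44 - 40 = 4h
OT pay: 4h × $12 × 2.0 = $96.00
Total = $480.00 + $96.00 = $576.00


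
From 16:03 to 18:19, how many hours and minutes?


2h 16m

End time in minutes: 18×60 + 19 = 1099
Start time in minutes: 16×60 + 3 = 963
Difference = 1099 - 963 = 136 minutes
= 2 hours 16 minutes


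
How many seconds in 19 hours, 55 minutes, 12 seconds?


71712 seconds

Hours: 19 × 3600 = 68400
Minutes: 55 × 60 = 3300
Seconds: 12
Total = 68400 + 3300 + 12 = 71712


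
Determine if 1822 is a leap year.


Rules: divisible by 4 AND (not by 100 OR by 400)
1822 ÷ 4 = 455 remainder 2 → not divisible by 4
Not divisible by 4 → not a leap year

No


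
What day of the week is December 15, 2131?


Saturday

Zeller's congruence:
q=15, m=12, k=31, j=21
h = (15 + ⌊13×13/5⌋ + 31 + ⌊31/4⌋ + ⌊21/4⌋ - 2×21) mod 7
= (15 + 33 + 31 + 7 + 5 - 42) mod 7
= 49 mod 7 = 0
h=0 → Saturday


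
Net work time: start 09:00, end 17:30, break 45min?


7h 45m (465 minutes)

Total time = (17×60+30) - (9×60+0)
= 1050 - 540 = 510 min
Minus break: 510 - 45 = 465 min
= 7h 45m


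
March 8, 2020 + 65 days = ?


Start: March 8, 2020
Add 65 days
March 8 → April 1: 31 - 8 + 1 = 24 days (65 - 24 = 41 left)
April 1 → May 1: 30 - 1 + 1 = 30 days (41 - 30 = 11 left)
May 1 + 11 = May 12, 2020

May 12, 2020


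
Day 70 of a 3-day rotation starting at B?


Shifts: A, B, C
Start: B (index 1)
Day 70: (1 + 70 - 1) mod 3
= 70 mod 3
= 1
Index 1 → shift B

Shift B


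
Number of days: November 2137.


30 days

Month: November (month 11)
November has 30 days


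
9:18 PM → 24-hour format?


21:18

Input: 9:18 PM
PM: 9 + 12 = 21


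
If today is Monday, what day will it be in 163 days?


Start: Monday (index 0)
(0 + 163) mod 7
= 163 mod 7
= 2
Index 2 → Wednesday

Wednesday


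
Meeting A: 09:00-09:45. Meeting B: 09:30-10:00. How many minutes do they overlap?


Meeting A: 540-585 (in minutes from midnight)
Meeting B: 570-600
Overlap start = max(540, 570) = 570
Overlap end = min(585, 600) = 585
Overlap = max(0, 585 - 570) = 15 min

15 minutes


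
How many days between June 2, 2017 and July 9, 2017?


37 days

From June 2, 2017 to July 9, 2017
Rest of June 2017: 30 - 2 = 28
Days into July 2017: 9
Total = 28 + 9 = 37 days


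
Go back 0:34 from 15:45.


15:11

Start: 945 minutes from midnight
Subtract: 34 minutes
Remaining: 945 - 34 = 911
Hours: 15, Minutes: 11


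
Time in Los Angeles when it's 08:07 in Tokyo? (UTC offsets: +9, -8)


15:07 (previous day)

Time difference = UTC-8 - UTC+9 = -17 hours
New hour = (8 -17) mod 24
= -9 mod 24 = 15
Minutes unchanged → 15:07; -9 < 0 → previous day


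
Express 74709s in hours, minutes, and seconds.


Hours: 74709 ÷ 3600 = 20 remainder 2709
Minutes: 2709 ÷ 60 = 45 remainder 9
Seconds: 9

20h 45m 9s


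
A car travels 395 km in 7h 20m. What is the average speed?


Distance: 395 km
Time: 7h 20m = 440 min = 440/60 = 22/3 hours
Speed = 395 ÷ (22/3) = 395 × 3 / 22 = 1185/22 ≈ 53.9 km/h

53.9 km/h


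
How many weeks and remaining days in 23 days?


Weeks: 23 ÷ 7 = 3 remainder 2

3 weeks 2 days


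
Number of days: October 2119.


31 days

Month: October (month 10)
October has 31 days


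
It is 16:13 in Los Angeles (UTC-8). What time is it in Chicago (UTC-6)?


Time difference = UTC-6 - UTC-8 = +2 hours
New hour = (16 + 2) mod 24
= 18 mod 24 = 18
Minutes unchanged → 18:13

18:13


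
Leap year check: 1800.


No

Rules: divisible by 4 AND (not by 100 OR by 400)
1800 ÷ 4 = 450 exactly → divisible by 4
1800 ÷ 100 = 18 exactly → divisible by 100
1800 ÷ 400 = 4 remainder 200 → not divisible by 400
Divisible by 100 but not by 400 → not a leap year


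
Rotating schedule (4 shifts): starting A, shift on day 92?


Shifts: A, B, C, D
Start: A (index 0)
Day 92: (0 + 92 - 1) mod 4
= 91 mod 4
= 3
Index 3 → shift D

Shift D


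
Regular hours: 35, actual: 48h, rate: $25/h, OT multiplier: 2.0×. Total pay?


Regular: 35h × $25 = $875.00
Overtime: 48 - 35 = 13h
OT pay: 13h × $25 × 2.0 = $650.00
Total = $875.00 + $650.00 = $1525.00

$1525.00


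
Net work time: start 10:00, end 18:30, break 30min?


Total time = (18×60+30) - (10×60+0)
= 1110 - 600 = 510 min
Minus break: 510 - 30 = 480 min
= 8h 0m

8h 0m (480 minutes)


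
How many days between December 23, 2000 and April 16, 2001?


From December 23, 2000 to April 16, 2001
Rest of December 2000: 31 - 23 = 8
Full months: January 31, February 2001 28, March 31
Days into April 2001: 16
Total = 8 + 31 + 28 + 31 + 16 = 114 days

114 days


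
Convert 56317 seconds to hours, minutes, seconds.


15h 38m 37s

Hours: 56317 ÷ 3600 = 15 remainder 2317
Minutes: 2317 ÷ 60 = 38 remainder 37
Seconds: 37


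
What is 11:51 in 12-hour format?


Hour: 11
11 < 12 → AM

11:51 AM


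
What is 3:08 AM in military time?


03:08

Input: 3:08 AM
AM hour stays: 3


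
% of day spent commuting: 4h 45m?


19.8%

Time: 285 minutes
Day: 1440 minutes
Percentage = (285/1440) × 100 ≈ 19.8%


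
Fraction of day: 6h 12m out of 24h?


0.2583 (25.83%)

Total minutes: 6×60 + 12 = 372
Day = 24×60 = 1440 minutes
Fraction = 372/1440 ≈ 0.2583
As a percentage: 372/1440 × 100 ≈ 25.83%


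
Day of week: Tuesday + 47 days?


Sunday

Start: Tuesday (index 1)
(1 + 47) mod 7
= 48 mod 7
= 6
Index 6 → Sunday


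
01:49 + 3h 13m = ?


Start: 109 minutes from midnight
Add: 193 minutes
Total: 302 minutes
Hours: 302 ÷ 60 = 5 remainder 2

05:02


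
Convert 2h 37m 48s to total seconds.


9468 seconds

Hours: 2 × 3600 = 7200
Minutes: 37 × 60 = 2220
Seconds: 48
Total = 7200 + 2220 + 48 = 9468


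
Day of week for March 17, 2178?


Tuesday

Zeller's congruence:
q=17, m=3, k=78, j=21
h = (17 + ⌊13×4/5⌋ + 78 + ⌊78/4⌋ + ⌊21/4⌋ - 2×21) mod 7
= (17 + 10 + 78 + 19 + 5 - 42) mod 7
= 87 mod 7 = 3
h=3 → Tuesday


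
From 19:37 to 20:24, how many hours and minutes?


0h 47m

End time in minutes: 20×60 + 24 = 1224
Start time in minutes: 19×60 + 37 = 1177
Difference = 1224 - 1177 = 47 minutes
= 0 hours 47 minutes


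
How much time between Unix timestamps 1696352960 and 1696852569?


Difference = 1696852569 - 1696352960 = 499609 seconds
In hours: 499609 / 3600 ≈ 138.8
In days: 499609 / 86400 ≈ 5.78

499609 seconds (138.8 hours / 5.78 days)


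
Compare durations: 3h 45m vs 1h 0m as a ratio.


15:4 (3.75)

Duration 1: 225 minutes
Duration 2: 60 minutes
Ratio = 225:60
GCD = 15
Simplified = 15:4
As a decimal: 15/4 = 3.75


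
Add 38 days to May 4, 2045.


Start: May 4, 2045
Add 38 days
May 4 → June 1: 31 - 4 + 1 = 28 days (38 - 28 = 10 left)
June 1 + 10 = June 11, 2045

June 11, 2045


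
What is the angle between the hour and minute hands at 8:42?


9.0°

Hour hand = 8×30 + 42×0.5 = 261.0°
Minute hand = 42×6 = 252°
Difference = |261.0 - 252| = 9.0°


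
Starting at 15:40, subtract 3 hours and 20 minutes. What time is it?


Start: 940 minutes from midnight
Subtract: 200 minutes
Remaining: 940 - 200 = 740
Hours: 12, Minutes: 20

12:20


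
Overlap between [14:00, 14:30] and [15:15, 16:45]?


0 minutes

Meeting A: 840-870 (in minutes from midnight)
Meeting B: 915-1005
Overlap start = max(840, 915) = 915
Overlap end = min(870, 1005) = 870
Overlap = max(0, 870 - 915) = 0 min


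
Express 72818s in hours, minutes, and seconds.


20h 13m 38s

Hours: 72818 ÷ 3600 = 20 remainder 818
Minutes: 818 ÷ 60 = 13 remainder 38
Seconds: 38


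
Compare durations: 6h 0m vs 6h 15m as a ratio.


24:25 (0.96)

Duration 1: 360 minutes
Duration 2: 375 minutes
Ratio = 360:375
GCD = 15
Simplified = 24:25
As a decimal: 24/25 = 0.96


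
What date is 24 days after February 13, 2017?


Start: February 13, 2017
Add 24 days
February 13 → March 1: 28 - 13 + 1 = 16 days (24 - 16 = 8 left)
March 1 + 8 = March 9, 2017

March 9, 2017


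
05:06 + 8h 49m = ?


13:55

Start: 306 minutes from midnight
Add: 529 minutes
Total: 835 minutes
Hours: 835 ÷ 60 = 13 remainder 55


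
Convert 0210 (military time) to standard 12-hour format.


2:10 AM

Hour: 2
2 < 12 → AM


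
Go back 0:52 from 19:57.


Start: 1197 minutes from midnight
Subtract: 52 minutes
Remaining: 1197 - 52 = 1145
Hours: 19, Minutes: 5

19:05


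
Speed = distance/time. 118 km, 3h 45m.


31.5 km/h

Distance: 118 km
Time: 3h 45m = 225 min = 225/60 = 15/4 hours
Speed = 118 ÷ (15/4) = 118 × 4 / 15 = 472/15 ≈ 31.5 km/h


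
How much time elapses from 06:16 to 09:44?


3h 28m

End time in minutes: 9×60 + 44 = 584
Start time in minutes: 6×60 + 16 = 376
Difference = 584 - 376 = 208 minutes
= 3 hours 28 minutes


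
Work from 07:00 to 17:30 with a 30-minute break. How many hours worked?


10h 0m (600 minutes)

Total time = (17×60+30) - (7×60+0)
= 1050 - 420 = 630 min
Minus break: 630 - 30 = 600 min
= 10h 0m


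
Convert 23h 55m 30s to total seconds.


Hours: 23 × 3600 = 82800
Minutes: 55 × 60 = 3300
Seconds: 30
Total = 82800 + 3300 + 30 = 86130

86130 seconds


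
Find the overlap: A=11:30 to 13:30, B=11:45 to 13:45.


105 minutes

Meeting A: 690-810 (in minutes from midnight)
Meeting B: 705-825
Overlap start = max(690, 705) = 705
Overlap end = min(810, 825) = 810
Overlap = max(0, 810 - 705) = 105 min


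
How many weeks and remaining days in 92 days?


13 weeks 1 days

Weeks: 92 ÷ 7 = 13 remainder 1


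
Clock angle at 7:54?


Hour hand = 7×30 + 54×0.5 = 237.0°
Minute hand = 54×6 = 324°
Difference = |237.0 - 324| = 87.0°

87.0°


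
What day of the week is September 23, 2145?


Zeller's congruence:
q=23, m=9, k=45, j=21
h = (23 + ⌊13×10/5⌋ + 45 + ⌊45/4⌋ + ⌊21/4⌋ - 2×21) mod 7
= (23 + 26 + 45 + 11 + 5 - 42) mod 7
= 68 mod 7 = 5
h=5 → Thursday

Thursday


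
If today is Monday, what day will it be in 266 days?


Start: Monday (index 0)
(0 + 266) mod 7
= 266 mod 7
= 0
Index 0 → Monday

Monday


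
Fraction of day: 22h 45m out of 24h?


Total minutes: 22×60 + 45 = 1365
Day = 24×60 = 1440 minutes
Fraction = 1365/1440 ≈ 0.9479
As a percentage: 1365/1440 × 100 ≈ 94.79%

0.9479 (94.79%)


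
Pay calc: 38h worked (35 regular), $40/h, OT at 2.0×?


$1640.00

Regular: 35h × $40 = $1400.00
Overtime: 38 - 35 = 3h
OT pay: 3h × $40 × 2.0 = $240.00
Total = $1400.00 + $240.00 = $1640.00


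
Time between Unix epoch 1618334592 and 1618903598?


569006 seconds (158.1 hours / 6.59 days)

Difference = 1618903598 - 1618334592 = 569006 seconds
In hours: 569006 / 3600 ≈ 158.1
In days: 569006 / 86400 ≈ 6.59


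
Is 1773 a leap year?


Rules: divisible by 4 AND (not by 100 OR by 400)
1773 ÷ 4 = 443 remainder 1 → not divisible by 4
Not divisible by 4 → not a leap year

No


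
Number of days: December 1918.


31 days

Month: December (month 12)
December has 31 days


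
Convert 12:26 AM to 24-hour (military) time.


Input: 12:26 AM
12 AM → 00 (midnight)

00:26


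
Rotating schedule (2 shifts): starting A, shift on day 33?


Shifts: A, B
Start: A (index 0)
Day 33: (0 + 33 - 1) mod 2
= 32 mod 2
= 0
Index 0 → shift A

Shift A


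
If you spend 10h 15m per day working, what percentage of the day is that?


42.7%

Time: 615 minutes
Day: 1440 minutes
Percentage = (615/1440) × 100 ≈ 42.7%


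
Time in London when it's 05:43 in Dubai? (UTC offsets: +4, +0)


01:43

Time difference = UTC+0 - UTC+4 = -4 hours
New hour = (5 -4) mod 24
= 1 mod 24 = 1
Minutes unchanged → 01:43


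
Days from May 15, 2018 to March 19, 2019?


308 days

From May 15, 2018 to March 19, 2019
Rest of May 2018: 31 - 15 = 16
Full months: June 30, July 31, August 31, September 30, October 31, November 30, December 31, January 31, February 2019 28
Days into March 2019: 19
Total = 16 + 30 + 31 + 31 + 30 + 31 + 30 + 31 + 31 + 28 + 19 = 308 days


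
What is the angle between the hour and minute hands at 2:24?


72.0°

Hour hand = 2×30 + 24×0.5 = 72.0°
Minute hand = 24×6 = 144°
Difference = |72.0 - 144| = 72.0°


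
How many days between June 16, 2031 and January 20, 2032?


218 days

From June 16, 2031 to January 20, 2032
Rest of June 2031: 30 - 16 = 14
Full months: July 31, August 31, September 30, October 31, November 30, December 31
Days into January 2032: 20
Total = 14 + 31 + 31 + 30 + 31 + 30 + 31 + 20 = 218 days


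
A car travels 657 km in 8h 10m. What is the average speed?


80.4 km/h

Distance: 657 km
Time: 8h 10m = 490 min = 490/60 = 49/6 hours
Speed = 657 ÷ (49/6) = 657 × 6 / 49 = 3942/49 ≈ 80.4 km/h


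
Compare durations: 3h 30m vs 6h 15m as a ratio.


14:25 (0.56)

Duration 1: 210 minutes
Duration 2: 375 minutes
Ratio = 210:375
GCD = 15
Simplified = 14:25
As a decimal: 14/25 = 0.56


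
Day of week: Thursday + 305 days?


Start: Thursday (index 3)
(3 + 305) mod 7
= 308 mod 7
= 0
Index 0 → Monday

Monday


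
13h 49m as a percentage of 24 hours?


Total minutes: 13×60 + 49 = 829
Day = 24×60 = 1440 minutes
Fraction = 829/1440 ≈ 0.5757
As a percentage: 829/1440 × 100 ≈ 57.57%

0.5757 (57.57%)


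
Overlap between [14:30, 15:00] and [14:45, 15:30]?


Meeting A: 870-900 (in minutes from midnight)
Meeting B: 885-930
Overlap start = max(870, 885) = 885
Overlap end = min(900, 930) = 900
Overlap = max(0, 900 - 885) = 15 min

15 minutes


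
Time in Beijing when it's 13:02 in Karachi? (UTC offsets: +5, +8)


Time difference = UTC+8 - UTC+5 = +3 hours
New hour = (13 + 3) mod 24
= 16 mod 24 = 16
Minutes unchanged → 16:02

16:02


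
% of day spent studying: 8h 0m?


Time: 480 minutes
Day: 1440 minutes
Percentage = (480/1440) × 100 ≈ 33.3%

33.3%


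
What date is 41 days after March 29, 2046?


Start: March 29, 2046
Add 41 days
March 29 → April 1: 31 - 29 + 1 = 3 days (41 - 3 = 38 left)
April 1 → May 1: 30 - 1 + 1 = 30 days (38 - 30 = 8 left)
May 1 + 8 = May 9, 2046

May 9, 2046


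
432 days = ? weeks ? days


61 weeks 5 days

Weeks: 432 ÷ 7 = 61 remainder 5


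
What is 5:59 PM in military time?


17:59

Input: 5:59 PM
PM: 5 + 12 = 17


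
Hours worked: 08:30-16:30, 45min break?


Total time = (16×60+30) - (8×60+30)
= 990 - 510 = 480 min
Minus break: 480 - 45 = 435 min
= 7h 15m

7h 15m (435 minutes)


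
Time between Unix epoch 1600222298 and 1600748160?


Difference = 1600748160 - 1600222298 = 525862 seconds
In hours: 525862 / 3600 ≈ 146.1
In days: 525862 / 86400 ≈ 6.09

525862 seconds (146.1 hours / 6.09 days)


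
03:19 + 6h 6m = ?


Start: 199 minutes from midnight
Add: 366 minutes
Total: 565 minutes
Hours: 565 ÷ 60 = 9 remainder 25

09:25


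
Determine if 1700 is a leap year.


Rules: divisible by 4 AND (not by 100 OR by 400)
1700 ÷ 4 = 425 exactly → divisible by 4
1700 ÷ 100 = 17 exactly → divisible by 100
1700 ÷ 400 = 4 remainder 100 → not divisible by 400
Divisible by 100 but not by 400 → not a leap year

No


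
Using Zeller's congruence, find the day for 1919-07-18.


Zeller's congruence:
q=18, m=7, k=19, j=19
h = (18 + ⌊13×8/5⌋ + 19 + ⌊19/4⌋ + ⌊19/4⌋ - 2×19) mod 7
= (18 + 20 + 19 + 4 + 4 - 38) mod 7
= 27 mod 7 = 6
h=6 → Friday

Friday


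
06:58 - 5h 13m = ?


01:45

Start: 418 minutes from midnight
Subtract: 313 minutes
Remaining: 418 - 313 = 105
Hours: 1, Minutes: 45


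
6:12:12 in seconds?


22332 seconds

Hours: 6 × 3600 = 21600
Minutes: 12 × 60 = 720
Seconds: 12
Total = 21600 + 720 + 12 = 22332


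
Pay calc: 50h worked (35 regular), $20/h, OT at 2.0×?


Regular: 35h × $20 = $700.00
Overtime: 50 - 35 = 15h
OT pay: 15h × $20 × 2.0 = $600.00
Total = $700.00 + $600.00 = $1300.00

$1300.00


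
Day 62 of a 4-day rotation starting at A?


Shifts: A, B, C, D
Start: A (index 0)
Day 62: (0 + 62 - 1) mod 4
= 61 mod 4
= 1
Index 1 → shift B

Shift B


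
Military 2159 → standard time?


9:59 PM

Hour: 21
21 - 12 = 9 → PM


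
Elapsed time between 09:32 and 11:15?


1h 43m

End time in minutes: 11×60 + 15 = 675
Start time in minutes: 9×60 + 32 = 572
Difference = 675 - 572 = 103 minutes
= 1 hours 43 minutes


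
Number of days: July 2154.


31 days

Month: July (month 7)
July has 31 days


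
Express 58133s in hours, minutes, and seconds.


16h 8m 53s

Hours: 58133 ÷ 3600 = 16 remainder 533
Minutes: 533 ÷ 60 = 8 remainder 53
Seconds: 53


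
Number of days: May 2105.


31 days

Month: May (month 5)
May has 31 days


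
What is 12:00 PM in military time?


12:00

Input: 12:00 PM
12 PM → 12 (noon)


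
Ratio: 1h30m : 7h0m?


Duration 1: 90 minutes
Duration 2: 420 minutes
Ratio = 90:420
GCD = 30
Simplified = 3:14
As a decimal: 3/14 ≈ 0.21

3:14 (0.21)


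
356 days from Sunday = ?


Start: Sunday (index 6)
(6 + 356) mod 7
= 362 mod 7
= 5
Index 5 → Saturday

Saturday


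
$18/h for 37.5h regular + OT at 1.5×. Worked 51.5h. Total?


$1053.00

Regular: 37.5h × $18 = $675.00
Overtime: 51.5 - 37.5 = 14.0h
OT pay: 14.0h × $18 × 1.5 = $378.00
Total = $675.00 + $378.00 = $1053.00


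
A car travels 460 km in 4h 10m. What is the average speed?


Distance: 460 km
Time: 4h 10m = 250 min = 250/60 = 25/6 hours
Speed = 460 ÷ (25/6) = 460 × 6 / 25 = 2760/25 = 110.4 km/h

110.4 km/h


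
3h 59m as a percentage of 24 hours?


Total minutes: 3×60 + 59 = 239
Day = 24×60 = 1440 minutes
Fraction = 239/1440 ≈ 0.1660
As a percentage: 239/1440 × 100 ≈ 16.60%

0.1660 (16.60%)


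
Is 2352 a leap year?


Yes

Rules: divisible by 4 AND (not by 100 OR by 400)
2352 ÷ 4 = 588 exactly → divisible by 4
2352 ÷ 100 = 23 remainder 52 → not divisible by 100
Divisible by 4 but not by 100 → leap year


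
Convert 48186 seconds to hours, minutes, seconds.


13h 23m 6s

Hours: 48186 ÷ 3600 = 13 remainder 1386
Minutes: 1386 ÷ 60 = 23 remainder 6
Seconds: 6


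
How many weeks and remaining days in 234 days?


33 weeks 3 days

Weeks: 234 ÷ 7 = 33 remainder 3


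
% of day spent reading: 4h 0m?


16.7%

Time: 240 minutes
Day: 1440 minutes
Percentage = (240/1440) × 100 ≈ 16.7%


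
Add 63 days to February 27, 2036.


April 30, 2036

Start: February 27, 2036
Add 63 days
February 27 → March 1: 29 - 27 + 1 = 3 days (63 - 3 = 60 left)
March 1 → April 1: 31 - 1 + 1 = 31 days (60 - 31 = 29 left)
April 1 + 29 = April 30, 2036


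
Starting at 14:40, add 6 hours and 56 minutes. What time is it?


21:36

Start: 880 minutes from midnight
Add: 416 minutes
Total: 1296 minutes
Hours: 1296 ÷ 60 = 21 remainder 36


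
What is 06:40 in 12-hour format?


Hour: 6
6 < 12 → AM

6:40 AM


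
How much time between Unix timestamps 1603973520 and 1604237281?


Difference = 1604237281 - 1603973520 = 263761 seconds
In hours: 263761 / 3600 ≈ 73.3
In days: 263761 / 86400 ≈ 3.05

263761 seconds (73.3 hours / 3.05 days)


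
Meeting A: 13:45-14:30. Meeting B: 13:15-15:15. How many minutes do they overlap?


Meeting A: 825-870 (in minutes from midnight)
Meeting B: 795-915
Overlap start = max(825, 795) = 825
Overlap end = min(870, 915) = 870
Overlap = max(0, 870 - 825) = 45 min

45 minutes


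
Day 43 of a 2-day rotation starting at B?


Shifts: A, B
Start: B (index 1)
Day 43: (1 + 43 - 1) mod 2
= 43 mod 2
= 1
Index 1 → shift B

Shift B


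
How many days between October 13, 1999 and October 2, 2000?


355 days

From October 13, 1999 to October 2, 2000
Rest of October 1999: 31 - 13 = 18
Full months: November 30, December 31, January 31, February 2000 29, March 31, April 30, May 31, June 30, July 31, August 31, September 30
Days into October 2000: 2
Total = 18 + 30 + 31 + 31 + 29 + 31 + 30 + 31 + 30 + 31 + 31 + 30 + 2 = 355 days


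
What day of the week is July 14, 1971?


Zeller's congruence:
q=14, m=7, k=71, j=19
h = (14 + ⌊13×8/5⌋ + 71 + ⌊71/4⌋ + ⌊19/4⌋ - 2×19) mod 7
= (14 + 20 + 71 + 17 + 4 - 38) mod 7
= 88 mod 7 = 4
h=4 → Wednesday

Wednesday


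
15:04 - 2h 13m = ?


12:51

Start: 904 minutes from midnight
Subtract: 133 minutes
Remaining: 904 - 133 = 771
Hours: 12, Minutes: 51


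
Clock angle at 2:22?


Hour hand = 2×30 + 22×0.5 = 71.0°
Minute hand = 22×6 = 132°
Difference = |71.0 - 132| = 61.0°

61.0°


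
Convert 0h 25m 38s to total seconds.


Hours: 0 × 3600 = 0
Minutes: 25 × 60 = 1500
Seconds: 38
Total = 0 + 1500 + 38 = 1538

1538 seconds


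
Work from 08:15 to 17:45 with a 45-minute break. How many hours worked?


Total time = (17×60+45) - (8×60+15)
= 1065 - 495 = 570 min
Minus break: 570 - 45 = 525 min
= 8h 45m

8h 45m (525 minutes)


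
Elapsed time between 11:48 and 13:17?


1h 29m

End time in minutes: 13×60 + 17 = 797
Start time in minutes: 11×60 + 48 = 708
Difference = 797 - 708 = 89 minutes
= 1 hours 29 minutes


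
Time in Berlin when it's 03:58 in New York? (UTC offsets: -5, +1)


09:58

Time difference = UTC+1 - UTC-5 = +6 hours
New hour = (3 + 6) mod 24
= 9 mod 24 = 9
Minutes unchanged → 09:58


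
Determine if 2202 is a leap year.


Rules: divisible by 4 AND (not by 100 OR by 400)
2202 ÷ 4 = 550 remainder 2 → not divisible by 4
Not divisible by 4 → not a leap year

No


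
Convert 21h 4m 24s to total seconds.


75864 seconds

Hours: 21 × 3600 = 75600
Minutes: 4 × 60 = 240
Seconds: 24
Total = 75600 + 240 + 24 = 75864


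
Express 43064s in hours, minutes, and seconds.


Hours: 43064 ÷ 3600 = 11 remainder 3464
Minutes: 3464 ÷ 60 = 57 remainder 44
Seconds: 44

11h 57m 44s


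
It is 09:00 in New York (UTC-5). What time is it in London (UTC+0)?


Time difference = UTC+0 - UTC-5 = +5 hours
New hour = (9 + 5) mod 24
= 14 mod 24 = 14
Minutes unchanged → 14:00

14:00


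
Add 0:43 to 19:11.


19:54

Start: 1151 minutes from midnight
Add: 43 minutes
Total: 1194 minutes
Hours: 1194 ÷ 60 = 19 remainder 54


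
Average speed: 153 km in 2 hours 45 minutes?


55.6 km/h

Distance: 153 km
Time: 2h 45m = 165 min = 165/60 = 11/4 hours
Speed = 153 ÷ (11/4) = 153 × 4 / 11 = 612/11 ≈ 55.6 km/h


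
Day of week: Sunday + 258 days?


Start: Sunday (index 6)
(6 + 258) mod 7
= 264 mod 7
= 5
Index 5 → Saturday

Saturday


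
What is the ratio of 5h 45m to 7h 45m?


23:31 (0.74)

Duration 1: 345 minutes
Duration 2: 465 minutes
Ratio = 345:465
GCD = 15
Simplified = 23:31
As a decimal: 23/31 ≈ 0.74


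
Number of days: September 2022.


30 days

Month: September (month 9)
September has 30 days


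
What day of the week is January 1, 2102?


Sunday

Zeller's congruence:
q=1, m=13, k=1, j=21
h = (1 + ⌊13×14/5⌋ + 1 + ⌊1/4⌋ + ⌊21/4⌋ - 2×21) mod 7
= (1 + 36 + 1 + 0 + 5 - 42) mod 7
= 1 mod 7 = 1
h=1 → Sunday


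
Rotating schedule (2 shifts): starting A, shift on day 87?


Shifts: A, B
Start: A (index 0)
Day 87: (0 + 87 - 1) mod 2
= 86 mod 2
= 0
Index 0 → shift A

Shift A


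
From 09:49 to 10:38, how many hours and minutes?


End time in minutes: 10×60 + 38 = 638
Start time in minutes: 9×60 + 49 = 589
Difference = 638 - 589 = 49 minutes
= 0 hours 49 minutes

0h 49m


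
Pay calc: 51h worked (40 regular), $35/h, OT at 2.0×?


Regular: 40h × $35 = $1400.00
Overtime: 51 - 40 = 11h
OT pay: 11h × $35 × 2.0 = $770.00
Total = $1400.00 + $770.00 = $2170.00

$2170.00


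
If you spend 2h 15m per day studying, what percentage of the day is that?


9.4%

Time: 135 minutes
Day: 1440 minutes
Percentage = (135/1440) × 100 ≈ 9.4%


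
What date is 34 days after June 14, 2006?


July 18, 2006

Start: June 14, 2006
Add 34 days
June 14 → July 1: 30 - 14 + 1 = 17 days (34 - 17 = 17 left)
July 1 + 17 = July 18, 2006


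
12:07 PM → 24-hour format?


Input: 12:07 PM
12 PM → 12 (noon)

12:07


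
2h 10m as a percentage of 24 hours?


Total minutes: 2×60 + 10 = 130
Day = 24×60 = 1440 minutes
Fraction = 130/1440 ≈ 0.0903
As a percentage: 130/1440 × 100 ≈ 9.03%

0.0903 (9.03%)


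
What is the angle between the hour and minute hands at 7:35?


17.5°

Hour hand = 7×30 + 35×0.5 = 227.5°
Minute hand = 35×6 = 210°
Difference = |227.5 - 210| = 17.5°


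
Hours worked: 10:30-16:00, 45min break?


Total time = (16×60+0) - (10×60+30)
= 960 - 630 = 330 min
Minus break: 330 - 45 = 285 min
= 4h 45m

4h 45m (285 minutes)


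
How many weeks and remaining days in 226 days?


Weeks: 226 ÷ 7 = 32 remainder 2

32 weeks 2 days


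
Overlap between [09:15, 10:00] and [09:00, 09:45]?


Meeting A: 555-600 (in minutes from midnight)
Meeting B: 540-585
Overlap start = max(555, 540) = 555
Overlap end = min(600, 585) = 585
Overlap = max(0, 585 - 555) = 30 min

30 minutes


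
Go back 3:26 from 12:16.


08:50

Start: 736 minutes from midnight
Subtract: 206 minutes
Remaining: 736 - 206 = 530
Hours: 8, Minutes: 50


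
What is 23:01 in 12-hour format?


11:01 PM

Hour: 23
23 - 12 = 11 → PM


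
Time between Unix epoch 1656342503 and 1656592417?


249914 seconds (69.4 hours / 2.89 days)

Difference = 1656592417 - 1656342503 = 249914 seconds
In hours: 249914 / 3600 ≈ 69.4
In days: 249914 / 86400 ≈ 2.89


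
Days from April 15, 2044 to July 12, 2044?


From April 15, 2044 to July 12, 2044
Rest of April 2044: 30 - 15 = 15
Full months: May 31, June 30
Days into July 2044: 12
Total = 15 + 31 + 30 + 12 = 88 days

88 days


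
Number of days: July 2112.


31 days

Month: July (month 7)
July has 31 days


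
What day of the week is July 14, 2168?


Zeller's congruence:
q=14, m=7, k=68, j=21
h = (14 + ⌊13×8/5⌋ + 68 + ⌊68/4⌋ + ⌊21/4⌋ - 2×21) mod 7
= (14 + 20 + 68 + 17 + 5 - 42) mod 7
= 82 mod 7 = 5
h=5 → Thursday

Thursday


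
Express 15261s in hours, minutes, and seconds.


Hours: 15261 ÷ 3600 = 4 remainder 861
Minutes: 861 ÷ 60 = 14 remainder 21
Seconds: 21

4h 14m 21s


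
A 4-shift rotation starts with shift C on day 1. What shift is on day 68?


Shifts: A, B, C, D
Start: C (index 2)
Day 68: (2 + 68 - 1) mod 4
= 69 mod 4
= 1
Index 1 → shift B

Shift B


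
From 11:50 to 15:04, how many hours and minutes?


End time in minutes: 15×60 + 4 = 904
Start time in minutes: 11×60 + 50 = 710
Difference = 904 - 710 = 194 minutes
= 3 hours 14 minutes

3h 14m


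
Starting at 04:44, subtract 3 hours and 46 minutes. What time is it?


Start: 284 minutes from midnight
Subtract: 226 minutes
Remaining: 284 - 226 = 58
Hours: 0, Minutes: 58

00:58


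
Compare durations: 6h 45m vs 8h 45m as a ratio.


Duration 1: 405 minutes
Duration 2: 525 minutes
Ratio = 405:525
GCD = 15
Simplified = 27:35
As a decimal: 27/35 ≈ 0.77

27:35 (0.77)


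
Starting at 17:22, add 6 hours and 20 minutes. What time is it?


23:42

Start: 1042 minutes from midnight
Add: 380 minutes
Total: 1422 minutes
Hours: 1422 ÷ 60 = 23 remainder 42


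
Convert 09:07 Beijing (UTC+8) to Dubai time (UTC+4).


05:07

Time difference = UTC+4 - UTC+8 = -4 hours
New hour = (9 -4) mod 24
= 5 mod 24 = 5
Minutes unchanged → 05:07


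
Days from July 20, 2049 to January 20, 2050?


From July 20, 2049 to January 20, 2050
Rest of July 2049: 31 - 20 = 11
Full months: August 31, September 30, October 31, November 30, December 31
Days into January 2050: 20
Total = 11 + 31 + 30 + 31 + 30 + 31 + 20 = 184 days

184 days


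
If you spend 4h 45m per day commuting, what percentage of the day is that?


19.8%

Time: 285 minutes
Day: 1440 minutes
Percentage = (285/1440) × 100 ≈ 19.8%


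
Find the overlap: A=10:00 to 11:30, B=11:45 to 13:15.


0 minutes

Meeting A: 600-690 (in minutes from midnight)
Meeting B: 705-795
Overlap start = max(600, 705) = 705
Overlap end = min(690, 795) = 690
Overlap = max(0, 690 - 705) = 0 min


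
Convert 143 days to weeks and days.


Weeks: 143 ÷ 7 = 20 remainder 3

20 weeks 3 days


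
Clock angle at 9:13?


Hour hand = 9×30 + 13×0.5 = 276.5°
Minute hand = 13×6 = 78°
Difference = |276.5 - 78| = 198.5°
Since > 180°: 360 - 198.5 = 161.5°

161.5°


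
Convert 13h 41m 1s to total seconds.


49261 seconds

Hours: 13 × 3600 = 46800
Minutes: 41 × 60 = 2460
Seconds: 1
Total = 46800 + 2460 + 1 = 49261


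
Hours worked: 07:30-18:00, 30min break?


Total time = (18×60+0) - (7×60+30)
= 1080 - 450 = 630 min
Minus break: 630 - 30 = 600 min
= 10h 0m

10h 0m (600 minutes)


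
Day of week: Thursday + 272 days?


Wednesday

Start: Thursday (index 3)
(3 + 272) mod 7
= 275 mod 7
= 2
Index 2 → Wednesday


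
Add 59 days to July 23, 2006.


Start: July 23, 2006
Add 59 days
July 23 → August 1: 31 - 23 + 1 = 9 days (59 - 9 = 50 left)
August 1 → September 1: 31 - 1 + 1 = 31 days (50 - 31 = 19 left)
September 1 + 19 = September 20, 2006

September 20, 2006


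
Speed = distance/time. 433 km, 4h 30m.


Distance: 433 km
Time: 4h 30m = 270 min = 270/60 = 9/2 hours
Speed = 433 ÷ (9/2) = 433 × 2 / 9 = 866/9 ≈ 96.2 km/h

96.2 km/h


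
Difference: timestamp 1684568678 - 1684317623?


251055 seconds (69.7 hours / 2.91 days)

Difference = 1684568678 - 1684317623 = 251055 seconds
In hours: 251055 / 3600 ≈ 69.7
In days: 251055 / 86400 ≈ 2.91


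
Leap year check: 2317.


No

Rules: divisible by 4 AND (not by 100 OR by 400)
2317 ÷ 4 = 579 remainder 1 → not divisible by 4
Not divisible by 4 → not a leap year


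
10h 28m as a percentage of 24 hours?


0.4361 (43.61%)

Total minutes: 10×60 + 28 = 628
Day = 24×60 = 1440 minutes
Fraction = 628/1440 ≈ 0.4361
As a percentage: 628/1440 × 100 ≈ 43.61%


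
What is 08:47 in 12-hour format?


8:47 AM

Hour: 8
8 < 12 → AM


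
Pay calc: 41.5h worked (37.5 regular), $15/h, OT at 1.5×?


Regular: 37.5h × $15 = $562.50
Overtime: 41.5 - 37.5 = 4.0h
OT pay: 4.0h × $15 × 1.5 = $90.00
Total = $562.50 + $90.00 = $652.50

$652.50


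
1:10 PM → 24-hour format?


13:10

Input: 1:10 PM
PM: 1 + 12 = 13


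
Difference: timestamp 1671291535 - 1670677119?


614416 seconds (170.7 hours / 7.11 days)

Difference = 1671291535 - 1670677119 = 614416 seconds
In hours: 614416 / 3600 ≈ 170.7
In days: 614416 / 86400 ≈ 7.11


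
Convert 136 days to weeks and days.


Weeks: 136 ÷ 7 = 19 remainder 3

19 weeks 3 days


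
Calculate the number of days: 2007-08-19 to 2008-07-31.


From August 19, 2007 to July 31, 2008
Rest of August 2007: 31 - 19 = 12
Full months: September 30, October 31, November 30, December 31, January 31, February 2008 29, March 31, April 30, May 31, June 30
Days into July 2008: 31
Total = 12 + 30 + 31 + 30 + 31 + 31 + 29 + 31 + 30 + 31 + 30 + 31 = 347 days

347 days


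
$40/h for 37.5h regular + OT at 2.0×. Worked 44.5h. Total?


$2060.00

Regular: 37.5h × $40 = $1500.00
Overtime: 44.5 - 37.5 = 7.0h
OT pay: 7.0h × $40 × 2.0 = $560.00
Total = $1500.00 + $560.00 = $2060.00


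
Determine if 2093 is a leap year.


Rules: divisible by 4 AND (not by 100 OR by 400)
2093 ÷ 4 = 523 remainder 1 → not divisible by 4
Not divisible by 4 → not a leap year

No


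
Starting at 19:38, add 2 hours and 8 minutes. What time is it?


21:46

Start: 1178 minutes from midnight
Add: 128 minutes
Total: 1306 minutes
Hours: 1306 ÷ 60 = 21 remainder 46


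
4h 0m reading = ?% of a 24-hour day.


Time: 240 minutes
Day: 1440 minutes
Percentage = (240/1440) × 100 ≈ 16.7%

16.7%


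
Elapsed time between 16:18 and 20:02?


End time in minutes: 20×60 + 2 = 1202
Start time in minutes: 16×60 + 18 = 978
Difference = 1202 - 978 = 224 minutes
= 3 hours 44 minutes

3h 44m


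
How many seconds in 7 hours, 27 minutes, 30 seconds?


26850 seconds

Hours: 7 × 3600 = 25200
Minutes: 27 × 60 = 1620
Seconds: 30
Total = 25200 + 1620 + 30 = 26850


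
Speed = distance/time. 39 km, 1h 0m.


39.0 km/h

Distance: 39 km
Time: 1 hours
Speed = 39 / 1 = 39.0 km/h


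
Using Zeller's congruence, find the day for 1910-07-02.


Zeller's congruence:
q=2, m=7, k=10, j=19
h = (2 + ⌊13×8/5⌋ + 10 + ⌊10/4⌋ + ⌊19/4⌋ - 2×19) mod 7
= (2 + 20 + 10 + 2 + 4 - 38) mod 7
= 0 mod 7 = 0
h=0 → Saturday

Saturday


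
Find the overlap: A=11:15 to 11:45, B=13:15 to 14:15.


0 minutes

Meeting A: 675-705 (in minutes from midnight)
Meeting B: 795-855
Overlap start = max(675, 795) = 795
Overlap end = min(705, 855) = 705
Overlap = max(0, 705 - 795) = 0 min


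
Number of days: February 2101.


28 days

Month: February (month 2)
February: 28 or 29 (leap year)
2101 leap year? No


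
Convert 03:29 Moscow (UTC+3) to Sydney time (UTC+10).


10:29

Time difference = UTC+10 - UTC+3 = +7 hours
New hour = (3 + 7) mod 24
= 10 mod 24 = 10
Minutes unchanged → 10:29


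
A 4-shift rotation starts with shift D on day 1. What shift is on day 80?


Shifts: A, B, C, D
Start: D (index 3)
Day 80: (3 + 80 - 1) mod 4
= 82 mod 4
= 2
Index 2 → shift C

Shift C


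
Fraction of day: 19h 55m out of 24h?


Total minutes: 19×60 + 55 = 1195
Day = 24×60 = 1440 minutes
Fraction = 1195/1440 ≈ 0.8299
As a percentage: 1195/1440 × 100 ≈ 82.99%

0.8299 (82.99%)


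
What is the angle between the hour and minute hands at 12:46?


Hour hand (12 ≡ 0 on the dial): 0×30 + 46×0.5 = 23.0°
Minute hand = 46×6 = 276°
Difference = |23.0 - 276| = 253.0°
Since > 180°: 360 - 253.0 = 107.0°

107.0°


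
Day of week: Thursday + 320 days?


Start: Thursday (index 3)
(3 + 320) mod 7
= 323 mod 7
= 1
Index 1 → Tuesday

Tuesday


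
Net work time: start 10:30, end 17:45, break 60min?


Total time = (17×60+45) - (10×60+30)
= 1065 - 630 = 435 min
Minus break: 435 - 60 = 375 min
= 6h 15m

6h 15m (375 minutes)


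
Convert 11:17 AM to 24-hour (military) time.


11:17

Input: 11:17 AM
AM hour stays: 11


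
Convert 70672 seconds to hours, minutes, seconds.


Hours: 70672 ÷ 3600 = 19 remainder 2272
Minutes: 2272 ÷ 60 = 37 remainder 52
Seconds: 52

19h 37m 52s


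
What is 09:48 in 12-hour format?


Hour: 9
9 < 12 → AM

9:48 AM


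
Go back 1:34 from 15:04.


Start: 904 minutes from midnight
Subtract: 94 minutes
Remaining: 904 - 94 = 810
Hours: 13, Minutes: 30

13:30


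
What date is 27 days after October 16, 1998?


Start: October 16, 1998
Add 27 days
October 16 → November 1: 31 - 16 + 1 = 16 days (27 - 16 = 11 left)
November 1 + 11 = November 12, 1998

November 12, 1998


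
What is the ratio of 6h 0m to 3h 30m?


12:7 (1.71)

Duration 1: 360 minutes
Duration 2: 210 minutes
Ratio = 360:210
GCD = 30
Simplified = 12:7
As a decimal: 12/7 ≈ 1.71


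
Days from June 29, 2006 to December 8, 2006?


From June 29, 2006 to December 8, 2006
Rest of June 2006: 30 - 29 = 1
Full months: July 31, August 31, September 30, October 31, November 30
Days into December 2006: 8
Total = 1 + 31 + 31 + 30 + 31 + 30 + 8 = 162 days

162 days


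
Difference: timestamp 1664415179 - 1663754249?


660930 seconds (183.6 hours / 7.65 days)

Difference = 1664415179 - 1663754249 = 660930 seconds
In hours: 660930 / 3600 ≈ 183.6
In days: 660930 / 86400 ≈ 7.65


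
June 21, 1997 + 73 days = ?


Start: June 21, 1997
Add 73 days
June 21 → July 1: 30 - 21 + 1 = 10 days (73 - 10 = 63 left)
July 1 → August 1: 31 - 1 + 1 = 31 days (63 - 31 = 32 left)
August 1 → September 1: 31 - 1 + 1 = 31 days (32 - 31 = 1 left)
September 1 + 1 = September 2, 1997

September 2, 1997


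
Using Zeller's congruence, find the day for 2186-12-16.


Zeller's congruence:
q=16, m=12, k=86, j=21
h = (16 + ⌊13×13/5⌋ + 86 + ⌊86/4⌋ + ⌊21/4⌋ - 2×21) mod 7
= (16 + 33 + 86 + 21 + 5 - 42) mod 7
= 119 mod 7 = 0
h=0 → Saturday

Saturday


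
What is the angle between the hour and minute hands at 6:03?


Hour hand = 6×30 + 3×0.5 = 181.5°
Minute hand = 3×6 = 18°
Difference = |181.5 - 18| = 163.5°

163.5°


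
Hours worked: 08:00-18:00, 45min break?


Total time = (18×60+0) - (8×60+0)
= 1080 - 480 = 600 min
Minus break: 600 - 45 = 555 min
= 9h 15m

9h 15m (555 minutes)


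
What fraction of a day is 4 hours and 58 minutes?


Total minutes: 4×60 + 58 = 298
Day = 24×60 = 1440 minutes
Fraction = 298/1440 ≈ 0.2069
As a percentage: 298/1440 × 100 ≈ 20.69%

0.2069 (20.69%)


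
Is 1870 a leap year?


Rules: divisible by 4 AND (not by 100 OR by 400)
1870 ÷ 4 = 467 remainder 2 → not divisible by 4
Not divisible by 4 → not a leap year

No


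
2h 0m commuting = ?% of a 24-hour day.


8.3%

Time: 120 minutes
Day: 1440 minutes
Percentage = (120/1440) × 100 ≈ 8.3%


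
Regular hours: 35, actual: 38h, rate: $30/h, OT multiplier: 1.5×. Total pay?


$1185.00

Regular: 35h × $30 = $1050.00
Overtime: 38 - 35 = 3h
OT pay: 3h × $30 × 1.5 = $135.00
Total = $1050.00 + $135.00 = $1185.00


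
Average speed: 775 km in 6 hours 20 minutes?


Distance: 775 km
Time: 6h 20m = 380 min = 380/60 = 19/3 hours
Speed = 775 ÷ (19/3) = 775 × 3 / 19 = 2325/19 ≈ 122.4 km/h

122.4 km/h


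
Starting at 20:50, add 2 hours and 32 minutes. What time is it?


23:22

Start: 1250 minutes from midnight
Add: 152 minutes
Total: 1402 minutes
Hours: 1402 ÷ 60 = 23 remainder 22


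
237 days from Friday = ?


Thursday

Start: Friday (index 4)
(4 + 237) mod 7
= 241 mod 7
= 3
Index 3 → Thursday


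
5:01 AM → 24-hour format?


05:01

Input: 5:01 AM
AM hour stays: 5


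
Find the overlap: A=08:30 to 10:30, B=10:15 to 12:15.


15 minutes

Meeting A: 510-630 (in minutes from midnight)
Meeting B: 615-735
Overlap start = max(510, 615) = 615
Overlap end = min(630, 735) = 630
Overlap = max(0, 630 - 615) = 15 min


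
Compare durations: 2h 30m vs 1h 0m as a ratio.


Duration 1: 150 minutes
Duration 2: 60 minutes
Ratio = 150:60
GCD = 30
Simplified = 5:2
As a decimal: 5/2 = 2.50

5:2 (2.50)


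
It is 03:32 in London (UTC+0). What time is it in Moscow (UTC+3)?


Time difference = UTC+3 - UTC+0 = +3 hours
New hour = (3 + 3) mod 24
= 6 mod 24 = 6
Minutes unchanged → 06:32

06:32


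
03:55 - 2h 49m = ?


01:06

Start: 235 minutes from midnight
Subtract: 169 minutes
Remaining: 235 - 169 = 66
Hours: 1, Minutes: 6
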